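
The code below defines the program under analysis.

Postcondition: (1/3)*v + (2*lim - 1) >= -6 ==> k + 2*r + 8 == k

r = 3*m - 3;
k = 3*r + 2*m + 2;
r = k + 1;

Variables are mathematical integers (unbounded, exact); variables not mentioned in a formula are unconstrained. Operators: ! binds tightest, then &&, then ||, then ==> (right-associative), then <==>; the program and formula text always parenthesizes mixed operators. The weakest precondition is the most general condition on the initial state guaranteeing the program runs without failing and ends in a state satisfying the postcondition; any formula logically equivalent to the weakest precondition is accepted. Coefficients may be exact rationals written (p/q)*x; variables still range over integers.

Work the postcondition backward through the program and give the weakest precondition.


Working backward. After the program, the postcondition (1/3)*v + (2*lim - 1) >= -6 ==> k + 2*r + 8 == k must hold; in canonical form it is 2*lim + (1/3)*v >= -5 ==> 2*r == -8.
Before r := k + 1: 2*lim + (1/3)*v >= -5 ==> 2*k == -10
Before k := 3*r + 2*m + 2: 2*lim + (1/3)*v >= -5 ==> 4*m + 6*r == -14
Before r := 3*m - 3: 2*lim + (1/3)*v >= -5 ==> 22*m == 4
Answer: WP = 2*lim + (1/3)*v >= -5 ==> 22*m == 4


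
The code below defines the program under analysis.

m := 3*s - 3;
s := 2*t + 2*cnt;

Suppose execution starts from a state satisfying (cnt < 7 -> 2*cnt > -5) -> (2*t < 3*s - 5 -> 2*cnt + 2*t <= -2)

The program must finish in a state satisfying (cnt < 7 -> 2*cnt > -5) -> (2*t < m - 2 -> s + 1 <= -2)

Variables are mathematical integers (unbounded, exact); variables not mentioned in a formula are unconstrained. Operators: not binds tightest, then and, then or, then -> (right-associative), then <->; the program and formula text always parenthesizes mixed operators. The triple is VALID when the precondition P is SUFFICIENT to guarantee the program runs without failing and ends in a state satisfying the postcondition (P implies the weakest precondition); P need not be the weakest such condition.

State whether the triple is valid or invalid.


Working backward. After the program, the postcondition (cnt < 7 -> 2*cnt > -5) -> (2*t < m - 2 -> s + 1 <= -2) must hold; in canonical form it is (cnt < 7 -> 2*cnt > -5) -> (2*t < m - 2 -> s <= -3).
Before s := 2*t + 2*cnt: (cnt < 7 -> 2*cnt > -5) -> (2*t < m - 2 -> 2*cnt + 2*t <= -3)
Before m := 3*s - 3: (cnt < 7 -> 2*cnt > -5) -> (2*t < 3*s - 5 -> 2*cnt + 2*t <= -3)
The weakest precondition is (cnt < 7 -> 2*cnt > -5) -> (2*t < 3*s - 5 -> 2*cnt + 2*t <= -3).
Check whether (cnt < 7 -> 2*cnt > -5) -> (2*t < 3*s - 5 -> 2*cnt + 2*t <= -2) implies it.
Countermodel: at the initial state cnt = -1, s = 2, t = 0, the precondition holds but the weakest precondition fails.
Answer: invalid


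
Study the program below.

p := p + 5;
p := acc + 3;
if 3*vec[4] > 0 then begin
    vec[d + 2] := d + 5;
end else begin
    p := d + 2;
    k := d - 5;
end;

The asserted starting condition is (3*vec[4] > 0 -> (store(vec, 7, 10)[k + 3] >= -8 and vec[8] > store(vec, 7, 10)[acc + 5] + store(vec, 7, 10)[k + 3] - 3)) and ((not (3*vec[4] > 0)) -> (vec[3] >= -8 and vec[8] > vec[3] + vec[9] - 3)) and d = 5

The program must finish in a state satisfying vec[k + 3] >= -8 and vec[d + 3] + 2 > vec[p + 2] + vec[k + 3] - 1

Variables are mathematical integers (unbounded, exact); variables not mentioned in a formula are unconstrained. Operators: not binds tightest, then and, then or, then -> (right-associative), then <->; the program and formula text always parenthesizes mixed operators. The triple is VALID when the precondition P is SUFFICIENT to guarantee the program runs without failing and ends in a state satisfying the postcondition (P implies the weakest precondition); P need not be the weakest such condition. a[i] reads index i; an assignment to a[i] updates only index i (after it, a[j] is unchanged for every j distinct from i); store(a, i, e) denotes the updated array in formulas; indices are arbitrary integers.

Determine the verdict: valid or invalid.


Working backward. After the program, the postcondition vec[k + 3] >= -8 and vec[d + 3] + 2 > vec[p + 2] + vec[k + 3] - 1 must hold; in canonical form it is vec[k + 3] >= -8 and vec[d + 3] > vec[k + 3] + vec[p + 2] - 3.
Then branch requires store(vec, d + 2, d + 5)[k + 3] >= -8 and store(vec, d + 2, d + 5)[d + 3] > store(vec, d + 2, d + 5)[k + 3] + store(vec, d + 2, d + 5)[p + 2] - 3; else branch requires vec[d - 2] >= -8 and vec[d + 3] > vec[d + 4] + vec[d - 2] - 3.
Before the if: (3*vec[4] > 0 -> (store(vec, d + 2, d + 5)[k + 3] >= -8 and store(vec, d + 2, d + 5)[d + 3] > store(vec, d + 2, d + 5)[k + 3] + store(vec, d + 2, d + 5)[p + 2] - 3)) and ((not (3*vec[4] > 0)) -> (vec[d - 2] >= -8 and vec[d + 3] > vec[d + 4] + vec[d - 2] - 3))
Before p := acc + 3: (3*vec[4] > 0 -> (store(vec, d + 2, d + 5)[k + 3] >= -8 and store(vec, d + 2, d + 5)[d + 3] > store(vec, d + 2, d + 5)[acc + 5] + store(vec, d + 2, d + 5)[k + 3] - 3)) and ((not (3*vec[4] > 0)) -> (vec[d - 2] >= -8 and vec[d + 3] > vec[d + 4] + vec[d - 2] - 3))
Before p := p + 5: (3*vec[4] > 0 -> (store(vec, d + 2, d + 5)[k + 3] >= -8 and store(vec, d + 2, d + 5)[d + 3] > store(vec, d + 2, d + 5)[acc + 5] + store(vec, d + 2, d + 5)[k + 3] - 3)) and ((not (3*vec[4] > 0)) -> (vec[d - 2] >= -8 and vec[d + 3] > vec[d + 4] + vec[d - 2] - 3))
The weakest precondition is (3*vec[4] > 0 -> (store(vec, d + 2, d + 5)[k + 3] >= -8 and store(vec, d + 2, d + 5)[d + 3] > store(vec, d + 2, d + 5)[acc + 5] + store(vec, d + 2, d + 5)[k + 3] - 3)) and ((not (3*vec[4] > 0)) -> (vec[d - 2] >= -8 and vec[d + 3] > vec[d + 4] + vec[d - 2] - 3)).
Check whether (3*vec[4] > 0 -> (store(vec, 7, 10)[k + 3] >= -8 and vec[8] > store(vec, 7, 10)[acc + 5] + store(vec, 7, 10)[k + 3] - 3)) and ((not (3*vec[4] > 0)) -> (vec[3] >= -8 and vec[8] > vec[3] + vec[9] - 3)) and d = 5 implies it.
Every state satisfying the precondition satisfies the weakest precondition: the implication holds.
Answer: valid


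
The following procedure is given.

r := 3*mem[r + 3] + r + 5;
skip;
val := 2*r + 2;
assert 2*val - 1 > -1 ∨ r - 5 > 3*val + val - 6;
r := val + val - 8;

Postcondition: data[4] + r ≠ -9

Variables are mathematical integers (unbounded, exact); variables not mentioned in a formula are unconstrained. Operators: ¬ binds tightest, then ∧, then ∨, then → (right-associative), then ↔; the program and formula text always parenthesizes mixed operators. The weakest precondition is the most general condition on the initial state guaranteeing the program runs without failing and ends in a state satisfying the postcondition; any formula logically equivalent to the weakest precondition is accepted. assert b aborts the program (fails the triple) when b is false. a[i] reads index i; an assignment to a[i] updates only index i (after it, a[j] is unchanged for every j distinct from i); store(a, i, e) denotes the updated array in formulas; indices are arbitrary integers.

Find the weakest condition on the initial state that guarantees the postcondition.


Working backward. After the program, data[4] + r ≠ -9 must hold.
Before r := val + val - 8: data[4] + 2*val ≠ -1
Before assert 2*val - 1 > -1 ∨ r - 5 > 3*val + val - 6: (2*val > 0 ∨ r > 4*val - 1) ∧ data[4] + 2*val ≠ -1
Before val := 2*r + 2: (4*r > -4 ∨ 7*r < -7) ∧ data[4] + 4*r ≠ -5
Before skip: (4*r > -4 ∨ 7*r < -7) ∧ data[4] + 4*r ≠ -5
Before r := 3*mem[r + 3] + r + 5: (12*mem[r + 3] + 4*r > -24 ∨ 21*mem[r + 3] + 7*r < -42) ∧ data[4] + 12*mem[r + 3] + 4*r ≠ -25
Answer: WP = (12*mem[r + 3] + 4*r > -24 ∨ 21*mem[r + 3] + 7*r < -42) ∧ data[4] + 12*mem[r + 3] + 4*r ≠ -25


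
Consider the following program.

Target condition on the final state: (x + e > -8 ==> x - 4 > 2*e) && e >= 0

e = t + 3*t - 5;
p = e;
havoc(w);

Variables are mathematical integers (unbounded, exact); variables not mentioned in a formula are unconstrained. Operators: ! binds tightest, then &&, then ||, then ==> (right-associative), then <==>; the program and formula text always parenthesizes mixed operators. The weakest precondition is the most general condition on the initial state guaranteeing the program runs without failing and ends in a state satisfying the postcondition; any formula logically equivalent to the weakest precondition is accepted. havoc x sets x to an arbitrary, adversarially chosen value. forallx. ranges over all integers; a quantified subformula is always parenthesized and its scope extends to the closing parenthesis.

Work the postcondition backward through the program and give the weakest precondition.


Working backward. After the program, the postcondition (x + e > -8 ==> x - 4 > 2*e) && e >= 0 must hold; in canonical form it is (e + x > -8 ==> x > 2*e + 4) && e >= 0.
Before havoc w: (e + x > -8 ==> x > 2*e + 4) && e >= 0
Before p := e: (e + x > -8 ==> x > 2*e + 4) && e >= 0
Before e := t + 3*t - 5: (4*t + x > -3 ==> x > 8*t - 6) && 4*t >= 5
Answer: WP = (4*t + x > -3 ==> x > 8*t - 6) && 4*t >= 5


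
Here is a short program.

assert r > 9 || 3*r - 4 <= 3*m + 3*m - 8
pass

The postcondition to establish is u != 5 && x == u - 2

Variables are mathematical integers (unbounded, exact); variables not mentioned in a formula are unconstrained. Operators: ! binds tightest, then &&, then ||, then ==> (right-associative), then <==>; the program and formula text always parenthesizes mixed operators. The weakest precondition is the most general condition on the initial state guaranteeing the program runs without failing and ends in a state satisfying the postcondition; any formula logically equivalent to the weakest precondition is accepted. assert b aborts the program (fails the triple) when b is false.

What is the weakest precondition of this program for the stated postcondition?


Working backward. After the program, u != 5 && x == u - 2 must hold.
Before skip: u != 5 && x == u - 2
Before assert r > 9 || 3*r - 4 <= 3*m + 3*m - 8: (r > 9 || 3*r <= 6*m - 4) && u != 5 && x == u - 2
Answer: WP = (r > 9 || 3*r <= 6*m - 4) && u != 5 && x == u - 2


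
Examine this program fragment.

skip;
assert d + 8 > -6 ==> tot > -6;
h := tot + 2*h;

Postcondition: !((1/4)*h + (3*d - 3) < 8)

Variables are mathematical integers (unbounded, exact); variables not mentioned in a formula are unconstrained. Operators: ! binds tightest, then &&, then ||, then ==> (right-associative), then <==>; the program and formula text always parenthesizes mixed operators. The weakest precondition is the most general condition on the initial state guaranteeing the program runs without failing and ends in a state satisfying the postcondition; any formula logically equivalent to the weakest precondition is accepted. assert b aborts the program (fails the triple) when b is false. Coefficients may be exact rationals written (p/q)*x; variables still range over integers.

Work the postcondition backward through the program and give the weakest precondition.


Working backward. After the program, the postcondition !((1/4)*h + (3*d - 3) < 8) must hold; in canonical form it is !(3*d + (1/4)*h < 11).
Before h := tot + 2*h: !(3*d + (1/2)*h + (1/4)*tot < 11)
Before assert d + 8 > -6 ==> tot > -6: (d > -14 ==> tot > -6) && (!(3*d + (1/2)*h + (1/4)*tot < 11))
Before skip: (d > -14 ==> tot > -6) && (!(3*d + (1/2)*h + (1/4)*tot < 11))
Answer: WP = (d > -14 ==> tot > -6) && (!(3*d + (1/2)*h + (1/4)*tot < 11))


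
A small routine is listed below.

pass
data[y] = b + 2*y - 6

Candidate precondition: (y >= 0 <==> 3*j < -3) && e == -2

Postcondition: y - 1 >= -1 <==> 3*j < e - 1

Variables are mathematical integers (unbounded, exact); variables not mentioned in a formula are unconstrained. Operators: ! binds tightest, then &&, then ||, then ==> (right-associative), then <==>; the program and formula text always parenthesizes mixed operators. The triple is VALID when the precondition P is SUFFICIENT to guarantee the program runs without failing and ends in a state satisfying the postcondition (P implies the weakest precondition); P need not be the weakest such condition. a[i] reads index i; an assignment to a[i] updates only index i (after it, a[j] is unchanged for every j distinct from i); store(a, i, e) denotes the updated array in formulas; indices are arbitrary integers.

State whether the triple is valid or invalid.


Working backward. After the program, the postcondition y - 1 >= -1 <==> 3*j < e - 1 must hold; in canonical form it is y >= 0 <==> 3*j < e - 1.
Before data[y] := b + 2*y - 6: y >= 0 <==> 3*j < e - 1
Before skip: y >= 0 <==> 3*j < e - 1
The weakest precondition is y >= 0 <==> 3*j < e - 1.
Check whether (y >= 0 <==> 3*j < -3) && e == -2 implies it.
Every state satisfying the precondition satisfies the weakest precondition: the implication holds.
Answer: valid


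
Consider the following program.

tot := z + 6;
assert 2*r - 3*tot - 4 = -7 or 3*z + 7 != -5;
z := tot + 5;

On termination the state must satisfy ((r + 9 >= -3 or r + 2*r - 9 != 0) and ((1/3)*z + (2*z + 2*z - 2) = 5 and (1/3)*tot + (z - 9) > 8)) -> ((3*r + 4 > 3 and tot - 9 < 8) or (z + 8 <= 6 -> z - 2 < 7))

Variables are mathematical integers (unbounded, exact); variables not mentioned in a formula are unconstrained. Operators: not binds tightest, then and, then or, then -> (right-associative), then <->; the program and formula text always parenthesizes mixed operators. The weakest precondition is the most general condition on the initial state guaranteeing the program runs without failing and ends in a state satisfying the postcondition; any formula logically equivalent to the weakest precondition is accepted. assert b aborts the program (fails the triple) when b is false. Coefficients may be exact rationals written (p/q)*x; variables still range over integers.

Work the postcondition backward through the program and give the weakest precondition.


Working backward. After the program, the postcondition ((r + 9 >= -3 or r + 2*r - 9 != 0) and ((1/3)*z + (2*z + 2*z - 2) = 5 and (1/3)*tot + (z - 9) > 8)) -> ((3*r + 4 > 3 and tot - 9 < 8) or (z + 8 <= 6 -> z - 2 < 7)) must hold; in canonical form it is ((r >= -12 or 3*r != 9) and (13/3)*z = 7 and (1/3)*tot + z > 17) -> ((3*r > -1 and tot < 17) or (z <= -2 -> z < 9)).
Before z := tot + 5: ((r >= -12 or 3*r != 9) and (13/3)*tot = -44/3 and (4/3)*tot > 12) -> ((3*r > -1 and tot < 17) or (tot <= -7 -> tot < 4))
Before assert 2*r - 3*tot - 4 = -7 or 3*z + 7 != -5: (2*r = 3*tot - 3 or 3*z != -12) and (((r >= -12 or 3*r != 9) and (13/3)*tot = -44/3 and (4/3)*tot > 12) -> ((3*r > -1 and tot < 17) or (tot <= -7 -> tot < 4)))
Before tot := z + 6: (2*r = 3*z + 15 or 3*z != -12) and (((r >= -12 or 3*r != 9) and (13/3)*z = -122/3 and (4/3)*z > 4) -> ((3*r > -1 and z < 11) or (z <= -13 -> z < -2)))
Answer: WP = (2*r = 3*z + 15 or 3*z != -12) and (((r >= -12 or 3*r != 9) and (13/3)*z = -122/3 and (4/3)*z > 4) -> ((3*r > -1 and z < 11) or (z <= -13 -> z < -2)))


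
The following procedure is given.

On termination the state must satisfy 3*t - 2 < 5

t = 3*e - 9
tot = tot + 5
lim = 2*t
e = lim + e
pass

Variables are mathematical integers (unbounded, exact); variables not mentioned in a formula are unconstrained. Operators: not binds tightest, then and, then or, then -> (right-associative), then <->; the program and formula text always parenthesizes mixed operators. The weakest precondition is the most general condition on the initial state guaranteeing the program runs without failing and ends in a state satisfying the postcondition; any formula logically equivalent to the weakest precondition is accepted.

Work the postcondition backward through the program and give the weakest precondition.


Working backward. After the program, the postcondition 3*t - 2 < 5 must hold; in canonical form it is 3*t < 7.
Before skip: 3*t < 7
Before e := lim + e: 3*t < 7
Before lim := 2*t: 3*t < 7
Before tot := tot + 5: 3*t < 7
Before t := 3*e - 9: 9*e < 34
Answer: WP = 9*e < 34


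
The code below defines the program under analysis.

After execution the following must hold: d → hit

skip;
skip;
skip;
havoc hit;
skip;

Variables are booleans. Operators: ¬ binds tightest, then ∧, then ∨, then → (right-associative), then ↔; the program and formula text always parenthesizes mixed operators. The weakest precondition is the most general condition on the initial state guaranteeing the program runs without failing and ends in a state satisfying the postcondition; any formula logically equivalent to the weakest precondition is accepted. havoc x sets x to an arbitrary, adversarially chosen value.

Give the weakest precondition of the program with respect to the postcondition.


Working backward. After the program, d → hit must hold.
Before skip: d → hit
Before havoc hit: ¬d
Before skip: ¬d
Before skip: ¬d
Before skip: ¬d
Answer: WP = ¬d


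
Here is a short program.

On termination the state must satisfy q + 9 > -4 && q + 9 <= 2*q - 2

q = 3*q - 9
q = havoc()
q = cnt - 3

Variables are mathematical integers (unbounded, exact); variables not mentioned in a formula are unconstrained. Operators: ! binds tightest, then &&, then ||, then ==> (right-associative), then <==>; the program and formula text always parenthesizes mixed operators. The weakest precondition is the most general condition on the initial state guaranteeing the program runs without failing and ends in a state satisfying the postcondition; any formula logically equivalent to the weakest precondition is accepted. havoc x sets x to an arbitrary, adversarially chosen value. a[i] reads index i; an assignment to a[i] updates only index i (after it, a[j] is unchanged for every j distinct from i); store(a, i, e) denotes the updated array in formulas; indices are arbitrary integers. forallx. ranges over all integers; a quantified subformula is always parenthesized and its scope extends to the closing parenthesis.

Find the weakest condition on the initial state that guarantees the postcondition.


Working backward. After the program, the postcondition q + 9 > -4 && q + 9 <= 2*q - 2 must hold; in canonical form it is q > -13 && q >= 11.
Before q := cnt - 3: cnt > -10 && cnt >= 14
Before havoc q: cnt > -10 && cnt >= 14
Before q := 3*q - 9: cnt > -10 && cnt >= 14
Answer: WP = cnt > -10 && cnt >= 14


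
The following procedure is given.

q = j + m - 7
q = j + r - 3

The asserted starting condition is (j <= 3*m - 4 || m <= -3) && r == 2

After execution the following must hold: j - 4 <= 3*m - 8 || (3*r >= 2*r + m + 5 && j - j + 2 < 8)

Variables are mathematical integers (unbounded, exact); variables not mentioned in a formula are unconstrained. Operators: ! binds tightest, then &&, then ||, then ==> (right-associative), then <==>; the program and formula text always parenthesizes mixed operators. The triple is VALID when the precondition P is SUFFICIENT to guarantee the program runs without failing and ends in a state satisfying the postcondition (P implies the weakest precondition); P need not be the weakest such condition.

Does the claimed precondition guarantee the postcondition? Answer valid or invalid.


Working backward. After the program, the postcondition j - 4 <= 3*m - 8 || (3*r >= 2*r + m + 5 && j - j + 2 < 8) must hold; in canonical form it is j <= 3*m - 4 || r >= m + 5.
Before q := j + r - 3: j <= 3*m - 4 || r >= m + 5
Before q := j + m - 7: j <= 3*m - 4 || r >= m + 5
The weakest precondition is j <= 3*m - 4 || r >= m + 5.
Check whether (j <= 3*m - 4 || m <= -3) && r == 2 implies it.
Every state satisfying the precondition satisfies the weakest precondition: the implication holds.
Answer: valid


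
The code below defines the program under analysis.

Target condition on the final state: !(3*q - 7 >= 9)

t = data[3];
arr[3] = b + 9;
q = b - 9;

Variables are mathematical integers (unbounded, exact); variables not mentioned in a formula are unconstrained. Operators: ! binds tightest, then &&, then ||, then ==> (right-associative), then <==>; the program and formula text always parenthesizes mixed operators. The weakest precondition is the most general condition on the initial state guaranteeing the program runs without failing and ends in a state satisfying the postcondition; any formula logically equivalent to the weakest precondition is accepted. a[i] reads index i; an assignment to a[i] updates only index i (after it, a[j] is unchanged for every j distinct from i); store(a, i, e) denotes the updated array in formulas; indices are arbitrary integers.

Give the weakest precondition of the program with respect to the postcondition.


Working backward. After the program, the postcondition !(3*q - 7 >= 9) must hold; in canonical form it is !(3*q >= 16).
Before q := b - 9: !(3*b >= 43)
Before arr[3] := b + 9: !(3*b >= 43)
Before t := data[3]: !(3*b >= 43)
Answer: WP = !(3*b >= 43)


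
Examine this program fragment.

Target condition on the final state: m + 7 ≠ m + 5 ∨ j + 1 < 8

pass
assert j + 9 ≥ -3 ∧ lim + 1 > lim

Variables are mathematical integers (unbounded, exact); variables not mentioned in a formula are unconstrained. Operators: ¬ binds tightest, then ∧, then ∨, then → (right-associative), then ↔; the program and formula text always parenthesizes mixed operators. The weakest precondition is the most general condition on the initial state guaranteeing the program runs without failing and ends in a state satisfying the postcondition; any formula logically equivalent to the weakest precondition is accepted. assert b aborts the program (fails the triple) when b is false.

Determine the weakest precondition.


Working backward. After the program, the postcondition m + 7 ≠ m + 5 ∨ j + 1 < 8 must hold; in canonical form it is true.
Before assert j + 9 ≥ -3 ∧ lim + 1 > lim: j ≥ -12
Before skip: j ≥ -12
Answer: WP = j ≥ -12


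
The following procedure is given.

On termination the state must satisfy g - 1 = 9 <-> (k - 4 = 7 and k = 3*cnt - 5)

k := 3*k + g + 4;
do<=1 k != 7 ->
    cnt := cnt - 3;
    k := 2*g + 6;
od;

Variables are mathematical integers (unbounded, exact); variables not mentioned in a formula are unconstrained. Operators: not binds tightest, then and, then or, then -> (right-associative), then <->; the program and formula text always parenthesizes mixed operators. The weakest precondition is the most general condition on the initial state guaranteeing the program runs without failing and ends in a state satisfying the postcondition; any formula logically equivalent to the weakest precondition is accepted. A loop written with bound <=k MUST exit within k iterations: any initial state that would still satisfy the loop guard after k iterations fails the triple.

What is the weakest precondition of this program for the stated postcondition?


Working backward. After the program, the postcondition g - 1 = 9 <-> (k - 4 = 7 and k = 3*cnt - 5) must hold; in canonical form it is g = 10 <-> (k = 11 and k = 3*cnt - 5).
Before the loop (bound <=1), unroll the exhaustion recursion (WP_0 = exit-now case; WP_j = one more guarded iteration, up to j = 1):
  WP_0: (not (k != 7)) and (g = 10 <-> (k = 11 and k = 3*cnt - 5))
  WP_1: (k != 7 -> ((not (2*g != 1)) and (g = 10 <-> (2*g = 5 and 2*g = 3*cnt - 20)))) and ((not (k != 7)) -> (g = 10 <-> (k = 11 and k = 3*cnt - 5)))
So before the loop: (k != 7 -> ((not (2*g != 1)) and (g = 10 <-> (2*g = 5 and 2*g = 3*cnt - 20)))) and ((not (k != 7)) -> (g = 10 <-> (k = 11 and k = 3*cnt - 5)))
Before k := 3*k + g + 4: (g + 3*k != 3 -> ((not (2*g != 1)) and (g = 10 <-> (2*g = 5 and 2*g = 3*cnt - 20)))) and ((not (g + 3*k != 3)) -> (g = 10 <-> (g + 3*k = 7 and g + 3*k = 3*cnt - 9)))
Answer: WP = (g + 3*k != 3 -> ((not (2*g != 1)) and (g = 10 <-> (2*g = 5 and 2*g = 3*cnt - 20)))) and ((not (g + 3*k != 3)) -> (g = 10 <-> (g + 3*k = 7 and g + 3*k = 3*cnt - 9)))


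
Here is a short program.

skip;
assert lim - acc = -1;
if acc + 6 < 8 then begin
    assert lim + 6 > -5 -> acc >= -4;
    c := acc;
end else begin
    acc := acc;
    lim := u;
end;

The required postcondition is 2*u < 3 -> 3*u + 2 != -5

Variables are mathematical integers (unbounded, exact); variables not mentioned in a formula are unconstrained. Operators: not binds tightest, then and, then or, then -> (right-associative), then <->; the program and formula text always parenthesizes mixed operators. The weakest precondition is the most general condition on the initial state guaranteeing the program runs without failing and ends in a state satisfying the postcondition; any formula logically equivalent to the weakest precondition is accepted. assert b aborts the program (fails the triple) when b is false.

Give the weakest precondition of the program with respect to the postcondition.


Working backward. After the program, the postcondition 2*u < 3 -> 3*u + 2 != -5 must hold; in canonical form it is 2*u < 3 -> 3*u != -7.
Then branch requires (lim > -11 -> acc >= -4) and (2*u < 3 -> 3*u != -7); else branch requires 2*u < 3 -> 3*u != -7.
Before the if: (acc < 2 -> ((lim > -11 -> acc >= -4) and (2*u < 3 -> 3*u != -7))) and ((not (acc < 2)) -> (2*u < 3 -> 3*u != -7))
Before assert lim - acc = -1: lim = acc - 1 and (acc < 2 -> ((lim > -11 -> acc >= -4) and (2*u < 3 -> 3*u != -7))) and ((not (acc < 2)) -> (2*u < 3 -> 3*u != -7))
Before skip: lim = acc - 1 and (acc < 2 -> ((lim > -11 -> acc >= -4) and (2*u < 3 -> 3*u != -7))) and ((not (acc < 2)) -> (2*u < 3 -> 3*u != -7))
Answer: WP = lim = acc - 1 and (acc < 2 -> ((lim > -11 -> acc >= -4) and (2*u < 3 -> 3*u != -7))) and ((not (acc < 2)) -> (2*u < 3 -> 3*u != -7))


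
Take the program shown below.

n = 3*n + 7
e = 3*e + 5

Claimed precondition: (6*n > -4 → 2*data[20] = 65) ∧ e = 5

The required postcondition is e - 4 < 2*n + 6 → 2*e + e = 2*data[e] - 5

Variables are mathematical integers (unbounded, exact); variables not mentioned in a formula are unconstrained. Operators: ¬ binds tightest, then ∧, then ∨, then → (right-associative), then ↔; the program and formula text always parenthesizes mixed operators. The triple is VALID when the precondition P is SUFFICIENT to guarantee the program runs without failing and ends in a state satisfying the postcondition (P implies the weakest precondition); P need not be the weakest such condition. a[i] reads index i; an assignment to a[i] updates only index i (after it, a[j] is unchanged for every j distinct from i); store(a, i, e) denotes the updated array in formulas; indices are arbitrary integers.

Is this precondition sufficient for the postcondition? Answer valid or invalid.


Working backward. After the program, the postcondition e - 4 < 2*n + 6 → 2*e + e = 2*data[e] - 5 must hold; in canonical form it is e < 2*n + 10 → 3*e = 2*data[e] - 5.
Before e := 3*e + 5: 3*e < 2*n + 5 → 9*e = 2*data[3*e + 5] - 20
Before n := 3*n + 7: 3*e < 6*n + 19 → 9*e = 2*data[3*e + 5] - 20
The weakest precondition is 3*e < 6*n + 19 → 9*e = 2*data[3*e + 5] - 20.
Check whether (6*n > -4 → 2*data[20] = 65) ∧ e = 5 implies it.
Every state satisfying the precondition satisfies the weakest precondition: the implication holds.
Answer: valid


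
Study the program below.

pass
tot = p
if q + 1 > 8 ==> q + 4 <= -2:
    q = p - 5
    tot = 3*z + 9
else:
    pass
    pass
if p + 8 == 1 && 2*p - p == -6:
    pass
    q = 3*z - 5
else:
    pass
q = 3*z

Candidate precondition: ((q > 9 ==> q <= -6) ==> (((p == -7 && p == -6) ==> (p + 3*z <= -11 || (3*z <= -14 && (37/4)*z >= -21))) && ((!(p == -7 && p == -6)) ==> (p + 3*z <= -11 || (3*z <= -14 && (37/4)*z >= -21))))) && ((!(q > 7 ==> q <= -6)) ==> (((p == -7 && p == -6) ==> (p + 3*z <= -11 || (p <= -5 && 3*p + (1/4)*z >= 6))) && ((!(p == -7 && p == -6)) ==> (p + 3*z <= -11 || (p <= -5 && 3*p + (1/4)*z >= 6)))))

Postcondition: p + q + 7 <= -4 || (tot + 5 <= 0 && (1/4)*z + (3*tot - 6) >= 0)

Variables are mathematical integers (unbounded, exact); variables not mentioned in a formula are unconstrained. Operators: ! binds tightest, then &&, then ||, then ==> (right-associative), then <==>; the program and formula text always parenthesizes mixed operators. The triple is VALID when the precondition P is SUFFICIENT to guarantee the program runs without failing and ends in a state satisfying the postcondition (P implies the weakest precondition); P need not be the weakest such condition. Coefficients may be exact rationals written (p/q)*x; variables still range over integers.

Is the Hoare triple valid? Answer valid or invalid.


Working backward. After the program, the postcondition p + q + 7 <= -4 || (tot + 5 <= 0 && (1/4)*z + (3*tot - 6) >= 0) must hold; in canonical form it is p + q <= -11 || (tot <= -5 && 3*tot + (1/4)*z >= 6).
Before q := 3*z: p + 3*z <= -11 || (tot <= -5 && 3*tot + (1/4)*z >= 6)
Then branch requires p + 3*z <= -11 || (tot <= -5 && 3*tot + (1/4)*z >= 6); else branch requires p + 3*z <= -11 || (tot <= -5 && 3*tot + (1/4)*z >= 6).
Before the if: ((p == -7 && p == -6) ==> (p + 3*z <= -11 || (tot <= -5 && 3*tot + (1/4)*z >= 6))) && ((!(p == -7 && p == -6)) ==> (p + 3*z <= -11 || (tot <= -5 && 3*tot + (1/4)*z >= 6)))
Then branch requires ((p == -7 && p == -6) ==> (p + 3*z <= -11 || (3*z <= -14 && (37/4)*z >= -21))) && ((!(p == -7 && p == -6)) ==> (p + 3*z <= -11 || (3*z <= -14 && (37/4)*z >= -21))); else branch requires ((p == -7 && p == -6) ==> (p + 3*z <= -11 || (tot <= -5 && 3*tot + (1/4)*z >= 6))) && ((!(p == -7 && p == -6)) ==> (p + 3*z <= -11 || (tot <= -5 && 3*tot + (1/4)*z >= 6))).
Before the if: ((q > 7 ==> q <= -6) ==> (((p == -7 && p == -6) ==> (p + 3*z <= -11 || (3*z <= -14 && (37/4)*z >= -21))) && ((!(p == -7 && p == -6)) ==> (p + 3*z <= -11 || (3*z <= -14 && (37/4)*z >= -21))))) && ((!(q > 7 ==> q <= -6)) ==> (((p == -7 && p == -6) ==> (p + 3*z <= -11 || (tot <= -5 && 3*tot + (1/4)*z >= 6))) && ((!(p == -7 && p == -6)) ==> (p + 3*z <= -11 || (tot <= -5 && 3*tot + (1/4)*z >= 6)))))
Before tot := p: ((q > 7 ==> q <= -6) ==> (((p == -7 && p == -6) ==> (p + 3*z <= -11 || (3*z <= -14 && (37/4)*z >= -21))) && ((!(p == -7 && p == -6)) ==> (p + 3*z <= -11 || (3*z <= -14 && (37/4)*z >= -21))))) && ((!(q > 7 ==> q <= -6)) ==> (((p == -7 && p == -6) ==> (p + 3*z <= -11 || (p <= -5 && 3*p + (1/4)*z >= 6))) && ((!(p == -7 && p == -6)) ==> (p + 3*z <= -11 || (p <= -5 && 3*p + (1/4)*z >= 6)))))
Before skip: ((q > 7 ==> q <= -6) ==> (((p == -7 && p == -6) ==> (p + 3*z <= -11 || (3*z <= -14 && (37/4)*z >= -21))) && ((!(p == -7 && p == -6)) ==> (p + 3*z <= -11 || (3*z <= -14 && (37/4)*z >= -21))))) && ((!(q > 7 ==> q <= -6)) ==> (((p == -7 && p == -6) ==> (p + 3*z <= -11 || (p <= -5 && 3*p + (1/4)*z >= 6))) && ((!(p == -7 && p == -6)) ==> (p + 3*z <= -11 || (p <= -5 && 3*p + (1/4)*z >= 6)))))
The weakest precondition is ((q > 7 ==> q <= -6) ==> (((p == -7 && p == -6) ==> (p + 3*z <= -11 || (3*z <= -14 && (37/4)*z >= -21))) && ((!(p == -7 && p == -6)) ==> (p + 3*z <= -11 || (3*z <= -14 && (37/4)*z >= -21))))) && ((!(q > 7 ==> q <= -6)) ==> (((p == -7 && p == -6) ==> (p + 3*z <= -11 || (p <= -5 && 3*p + (1/4)*z >= 6))) && ((!(p == -7 && p == -6)) ==> (p + 3*z <= -11 || (p <= -5 && 3*p + (1/4)*z >= 6))))).
Check whether ((q > 9 ==> q <= -6) ==> (((p == -7 && p == -6) ==> (p + 3*z <= -11 || (3*z <= -14 && (37/4)*z >= -21))) && ((!(p == -7 && p == -6)) ==> (p + 3*z <= -11 || (3*z <= -14 && (37/4)*z >= -21))))) && ((!(q > 7 ==> q <= -6)) ==> (((p == -7 && p == -6) ==> (p + 3*z <= -11 || (p <= -5 && 3*p + (1/4)*z >= 6))) && ((!(p == -7 && p == -6)) ==> (p + 3*z <= -11 || (p <= -5 && 3*p + (1/4)*z >= 6))))) implies it.
Every state satisfying the precondition satisfies the weakest precondition: the implication holds.
Answer: valid


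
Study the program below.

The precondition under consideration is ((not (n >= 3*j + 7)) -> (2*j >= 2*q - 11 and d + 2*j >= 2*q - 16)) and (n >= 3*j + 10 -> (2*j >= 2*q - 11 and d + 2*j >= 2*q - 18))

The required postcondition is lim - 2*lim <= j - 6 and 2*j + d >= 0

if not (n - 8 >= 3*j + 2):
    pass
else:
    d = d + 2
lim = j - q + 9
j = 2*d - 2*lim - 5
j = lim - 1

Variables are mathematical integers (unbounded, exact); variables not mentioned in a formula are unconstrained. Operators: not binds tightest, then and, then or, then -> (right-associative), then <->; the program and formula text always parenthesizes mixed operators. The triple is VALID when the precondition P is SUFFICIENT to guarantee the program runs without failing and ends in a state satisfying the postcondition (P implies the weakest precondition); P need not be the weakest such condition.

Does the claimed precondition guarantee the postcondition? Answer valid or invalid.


Working backward. After the program, the postcondition lim - 2*lim <= j - 6 and 2*j + d >= 0 must hold; in canonical form it is j + lim >= 6 and d + 2*j >= 0.
Before j := lim - 1: 2*lim >= 7 and d + 2*lim >= 2
Before j := 2*d - 2*lim - 5: 2*lim >= 7 and d + 2*lim >= 2
Before lim := j - q + 9: 2*j >= 2*q - 11 and d + 2*j >= 2*q - 16
Then branch requires 2*j >= 2*q - 11 and d + 2*j >= 2*q - 16; else branch requires 2*j >= 2*q - 11 and d + 2*j >= 2*q - 18.
Before the if: ((not (n >= 3*j + 10)) -> (2*j >= 2*q - 11 and d + 2*j >= 2*q - 16)) and (n >= 3*j + 10 -> (2*j >= 2*q - 11 and d + 2*j >= 2*q - 18))
The weakest precondition is ((not (n >= 3*j + 10)) -> (2*j >= 2*q - 11 and d + 2*j >= 2*q - 16)) and (n >= 3*j + 10 -> (2*j >= 2*q - 11 and d + 2*j >= 2*q - 18)).
Check whether ((not (n >= 3*j + 7)) -> (2*j >= 2*q - 11 and d + 2*j >= 2*q - 16)) and (n >= 3*j + 10 -> (2*j >= 2*q - 11 and d + 2*j >= 2*q - 18)) implies it.
Countermodel: at the initial state d = -4, j = 0, n = 7, q = 6, the precondition holds but the weakest precondition fails.
Answer: invalid


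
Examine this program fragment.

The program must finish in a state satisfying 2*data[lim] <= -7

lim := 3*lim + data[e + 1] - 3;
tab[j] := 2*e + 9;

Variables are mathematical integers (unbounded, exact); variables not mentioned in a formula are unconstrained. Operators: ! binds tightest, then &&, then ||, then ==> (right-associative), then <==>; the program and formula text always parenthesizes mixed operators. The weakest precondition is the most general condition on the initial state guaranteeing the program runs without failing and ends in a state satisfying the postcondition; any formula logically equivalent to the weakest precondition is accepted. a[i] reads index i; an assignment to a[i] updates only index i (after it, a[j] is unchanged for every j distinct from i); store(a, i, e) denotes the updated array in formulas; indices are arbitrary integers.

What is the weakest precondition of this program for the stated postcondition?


Working backward. After the program, 2*data[lim] <= -7 must hold.
Before tab[j] := 2*e + 9: 2*data[lim] <= -7
Before lim := 3*lim + data[e + 1] - 3: 2*data[data[e + 1] + 3*lim - 3] <= -7
Answer: WP = 2*data[data[e + 1] + 3*lim - 3] <= -7


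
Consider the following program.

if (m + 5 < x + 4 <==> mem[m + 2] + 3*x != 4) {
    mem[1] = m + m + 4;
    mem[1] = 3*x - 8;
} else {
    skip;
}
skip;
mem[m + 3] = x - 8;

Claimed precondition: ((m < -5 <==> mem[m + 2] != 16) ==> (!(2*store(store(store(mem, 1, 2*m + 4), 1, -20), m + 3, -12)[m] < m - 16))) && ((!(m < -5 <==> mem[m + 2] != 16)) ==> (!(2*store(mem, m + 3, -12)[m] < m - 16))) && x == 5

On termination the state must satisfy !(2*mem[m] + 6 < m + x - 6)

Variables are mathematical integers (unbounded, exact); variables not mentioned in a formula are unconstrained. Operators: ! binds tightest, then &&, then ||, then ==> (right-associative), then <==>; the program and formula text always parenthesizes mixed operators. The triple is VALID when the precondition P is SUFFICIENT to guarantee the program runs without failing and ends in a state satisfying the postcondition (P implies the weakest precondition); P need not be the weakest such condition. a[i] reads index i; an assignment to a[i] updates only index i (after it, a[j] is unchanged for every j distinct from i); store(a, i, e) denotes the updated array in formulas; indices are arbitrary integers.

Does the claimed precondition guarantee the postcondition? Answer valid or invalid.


Working backward. After the program, the postcondition !(2*mem[m] + 6 < m + x - 6) must hold; in canonical form it is !(2*mem[m] < m + x - 12).
Before mem[m + 3] := x - 8: !(2*store(mem, m + 3, x - 8)[m] < m + x - 12)
Before skip: !(2*store(mem, m + 3, x - 8)[m] < m + x - 12)
Then branch requires !(2*store(store(store(mem, 1, 2*m + 4), 1, 3*x - 8), m + 3, x - 8)[m] < m + x - 12); else branch requires !(2*store(mem, m + 3, x - 8)[m] < m + x - 12).
Before the if: ((m < x - 1 <==> mem[m + 2] + 3*x != 4) ==> (!(2*store(store(store(mem, 1, 2*m + 4), 1, 3*x - 8), m + 3, x - 8)[m] < m + x - 12))) && ((!(m < x - 1 <==> mem[m + 2] + 3*x != 4)) ==> (!(2*store(mem, m + 3, x - 8)[m] < m + x - 12)))
The weakest precondition is ((m < x - 1 <==> mem[m + 2] + 3*x != 4) ==> (!(2*store(store(store(mem, 1, 2*m + 4), 1, 3*x - 8), m + 3, x - 8)[m] < m + x - 12))) && ((!(m < x - 1 <==> mem[m + 2] + 3*x != 4)) ==> (!(2*store(mem, m + 3, x - 8)[m] < m + x - 12))).
Check whether ((m < -5 <==> mem[m + 2] != 16) ==> (!(2*store(store(store(mem, 1, 2*m + 4), 1, -20), m + 3, -12)[m] < m - 16))) && ((!(m < -5 <==> mem[m + 2] != 16)) ==> (!(2*store(mem, m + 3, -12)[m] < m - 16))) && x == 5 implies it.
Countermodel: at the initial state m = 4, mem = {[1] = 3, [4] = -2, [6] = 16, [7] = 3, elsewhere 3}, x = 5, the precondition holds but the weakest precondition fails.
Answer: invalid


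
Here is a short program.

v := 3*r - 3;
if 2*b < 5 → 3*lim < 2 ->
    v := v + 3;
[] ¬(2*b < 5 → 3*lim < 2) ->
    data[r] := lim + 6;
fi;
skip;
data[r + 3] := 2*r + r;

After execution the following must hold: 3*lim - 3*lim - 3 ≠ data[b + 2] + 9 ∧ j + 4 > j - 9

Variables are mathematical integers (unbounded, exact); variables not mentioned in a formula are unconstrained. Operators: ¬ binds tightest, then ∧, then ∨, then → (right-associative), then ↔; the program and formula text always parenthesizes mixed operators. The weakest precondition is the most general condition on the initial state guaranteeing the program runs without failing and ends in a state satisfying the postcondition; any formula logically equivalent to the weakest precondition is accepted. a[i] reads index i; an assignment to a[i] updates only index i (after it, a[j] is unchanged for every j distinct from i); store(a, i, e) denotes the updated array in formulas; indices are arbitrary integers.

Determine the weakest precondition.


Working backward. After the program, the postcondition 3*lim - 3*lim - 3 ≠ data[b + 2] + 9 ∧ j + 4 > j - 9 must hold; in canonical form it is data[b + 2] ≠ -12.
Before data[r + 3] := 2*r + r: store(data, r + 3, 3*r)[b + 2] ≠ -12
Before skip: store(data, r + 3, 3*r)[b + 2] ≠ -12
Then branch requires store(data, r + 3, 3*r)[b + 2] ≠ -12; else branch requires store(store(data, r, lim + 6), r + 3, 3*r)[b + 2] ≠ -12.
Before the if: ((2*b < 5 → 3*lim < 2) → store(data, r + 3, 3*r)[b + 2] ≠ -12) ∧ ((¬(2*b < 5 → 3*lim < 2)) → store(store(data, r, lim + 6), r + 3, 3*r)[b + 2] ≠ -12)
Before v := 3*r - 3: ((2*b < 5 → 3*lim < 2) → store(data, r + 3, 3*r)[b + 2] ≠ -12) ∧ ((¬(2*b < 5 → 3*lim < 2)) → store(store(data, r, lim + 6), r + 3, 3*r)[b + 2] ≠ -12)
Answer: WP = ((2*b < 5 → 3*lim < 2) → store(data, r + 3, 3*r)[b + 2] ≠ -12) ∧ ((¬(2*b < 5 → 3*lim < 2)) → store(store(data, r, lim + 6), r + 3, 3*r)[b + 2] ≠ -12)


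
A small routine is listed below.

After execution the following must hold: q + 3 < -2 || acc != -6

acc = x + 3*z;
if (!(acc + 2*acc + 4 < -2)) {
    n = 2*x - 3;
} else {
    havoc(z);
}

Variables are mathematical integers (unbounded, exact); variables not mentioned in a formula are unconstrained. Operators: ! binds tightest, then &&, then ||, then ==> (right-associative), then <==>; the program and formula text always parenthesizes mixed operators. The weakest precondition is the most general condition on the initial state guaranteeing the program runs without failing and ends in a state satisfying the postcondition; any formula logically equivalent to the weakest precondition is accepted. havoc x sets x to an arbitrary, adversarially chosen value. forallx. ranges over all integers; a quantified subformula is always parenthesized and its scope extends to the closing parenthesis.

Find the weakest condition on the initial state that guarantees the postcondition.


Working backward. After the program, the postcondition q + 3 < -2 || acc != -6 must hold; in canonical form it is q < -5 || acc != -6.
Then branch requires q < -5 || acc != -6; else branch requires q < -5 || acc != -6.
Before the if: ((!(3*acc < -6)) ==> (q < -5 || acc != -6)) && (3*acc < -6 ==> (q < -5 || acc != -6))
Before acc := x + 3*z: ((!(3*x + 9*z < -6)) ==> (q < -5 || x + 3*z != -6)) && (3*x + 9*z < -6 ==> (q < -5 || x + 3*z != -6))
Answer: WP = ((!(3*x + 9*z < -6)) ==> (q < -5 || x + 3*z != -6)) && (3*x + 9*z < -6 ==> (q < -5 || x + 3*z != -6))
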